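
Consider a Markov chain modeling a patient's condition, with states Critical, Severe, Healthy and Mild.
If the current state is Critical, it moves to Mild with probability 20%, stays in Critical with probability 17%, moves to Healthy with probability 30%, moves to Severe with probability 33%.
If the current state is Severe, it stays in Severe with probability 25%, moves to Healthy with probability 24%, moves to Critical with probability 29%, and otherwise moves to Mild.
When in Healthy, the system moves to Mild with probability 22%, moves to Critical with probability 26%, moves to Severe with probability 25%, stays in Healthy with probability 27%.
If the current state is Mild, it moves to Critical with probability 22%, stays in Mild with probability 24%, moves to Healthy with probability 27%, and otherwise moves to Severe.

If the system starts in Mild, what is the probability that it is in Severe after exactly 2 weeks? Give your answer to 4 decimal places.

0.2724

Propagate the distribution vector 2 weeks from Mild.
After 0 weeks: (0.0000, 0.0000, 0.0000, 1.0000)
After 1 week: (0.2200, 0.2700, 0.2700, 0.2400)
After 2 weeks: (0.2387, 0.2724, 0.2685, 0.2204)
P(in Severe after 2 weeks) = 0.2724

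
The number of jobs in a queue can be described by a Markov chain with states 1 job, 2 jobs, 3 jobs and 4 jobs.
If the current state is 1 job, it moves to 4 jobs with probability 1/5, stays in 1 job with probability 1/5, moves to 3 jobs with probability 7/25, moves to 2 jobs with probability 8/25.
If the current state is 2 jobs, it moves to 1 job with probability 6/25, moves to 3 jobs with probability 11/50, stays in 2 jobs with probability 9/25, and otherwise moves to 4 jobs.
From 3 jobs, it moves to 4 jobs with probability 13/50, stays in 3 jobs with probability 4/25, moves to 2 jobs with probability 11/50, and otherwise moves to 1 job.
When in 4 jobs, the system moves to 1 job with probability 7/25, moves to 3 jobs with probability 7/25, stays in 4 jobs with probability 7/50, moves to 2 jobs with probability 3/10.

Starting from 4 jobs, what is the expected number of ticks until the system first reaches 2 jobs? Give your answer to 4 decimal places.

3.5019

Let t(s) be the expected number of ticks to first reach 2 jobs from state s, with t(2 jobs) = 0. Conditioning on the first tick:
t(1 job) = 1 + 0.2·t(1 job) + 0.28·t(3 jobs) + 0.2·t(4 jobs)
t(3 jobs) = 1 + 0.36·t(1 job) + 0.16·t(3 jobs) + 0.26·t(4 jobs)
t(4 jobs) = 1 + 0.28·t(1 job) + 0.28·t(3 jobs) + 0.14·t(4 jobs)
Solving: t(1 job) = 3.4371, t(3 jobs) = 3.7475, t(4 jobs) = 3.5019.
Expected ticks from 4 jobs to 2 jobs: 3.5019.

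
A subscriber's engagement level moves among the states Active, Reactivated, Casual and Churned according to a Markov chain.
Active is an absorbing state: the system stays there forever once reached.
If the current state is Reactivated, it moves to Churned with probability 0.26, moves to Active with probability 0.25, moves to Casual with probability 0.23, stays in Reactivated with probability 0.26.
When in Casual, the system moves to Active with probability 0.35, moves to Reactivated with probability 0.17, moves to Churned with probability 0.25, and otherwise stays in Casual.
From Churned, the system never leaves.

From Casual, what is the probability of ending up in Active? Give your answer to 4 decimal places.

0.5681

Let h(s) be the probability of absorption at Active starting from transient state s. Then h(Active) = 1 and h(Churned) = 0. By first-step analysis:
h(Reactivated) = 0.25·1 + 0.26·h(Reactivated) + 0.23·h(Casual) + 0.26·0
h(Casual) = 0.35·1 + 0.17·h(Reactivated) + 0.23·h(Casual) + 0.25·0
Solving: h(Reactivated) = 0.5144, h(Casual) = 0.5681.
Starting from Casual, the probability is 0.5681.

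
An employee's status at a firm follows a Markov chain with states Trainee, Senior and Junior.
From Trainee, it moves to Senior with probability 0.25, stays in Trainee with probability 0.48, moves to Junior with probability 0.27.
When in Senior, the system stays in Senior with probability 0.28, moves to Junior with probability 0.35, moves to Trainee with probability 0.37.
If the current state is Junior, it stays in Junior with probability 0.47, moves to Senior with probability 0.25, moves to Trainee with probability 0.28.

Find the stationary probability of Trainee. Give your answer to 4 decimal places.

Let the stationary distribution be π with π = πP and π_1 + π_2 + π_3 = 1.
π_1 = 0.48·π_1 + 0.37·π_2 + 0.28·π_3
π_2 = 0.25·π_1 + 0.28·π_2 + 0.25·π_3
Solving with the normalization constraint gives π = (0.3790, 0.2577, 0.3633).
So the stationary probability of Trainee is 0.3790.

0.3790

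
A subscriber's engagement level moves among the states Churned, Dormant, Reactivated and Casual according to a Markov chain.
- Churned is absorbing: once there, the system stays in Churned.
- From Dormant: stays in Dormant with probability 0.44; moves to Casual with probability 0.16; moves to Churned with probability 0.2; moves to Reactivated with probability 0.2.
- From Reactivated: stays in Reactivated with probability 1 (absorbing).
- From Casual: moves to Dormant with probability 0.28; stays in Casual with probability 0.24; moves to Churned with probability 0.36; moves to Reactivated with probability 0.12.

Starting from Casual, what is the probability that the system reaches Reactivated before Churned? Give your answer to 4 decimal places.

Let h(s) be the probability of absorption at Reactivated starting from transient state s. Then h(Reactivated) = 1 and h(Churned) = 0. By first-step analysis:
h(Dormant) = 0.2·0 + 0.44·h(Dormant) + 0.2·1 + 0.16·h(Casual)
h(Casual) = 0.36·0 + 0.28·h(Dormant) + 0.12·1 + 0.24·h(Casual)
Solving: h(Dormant) = 0.4496, h(Casual) = 0.3235.
Starting from Casual, the probability is 0.3235.

0.3235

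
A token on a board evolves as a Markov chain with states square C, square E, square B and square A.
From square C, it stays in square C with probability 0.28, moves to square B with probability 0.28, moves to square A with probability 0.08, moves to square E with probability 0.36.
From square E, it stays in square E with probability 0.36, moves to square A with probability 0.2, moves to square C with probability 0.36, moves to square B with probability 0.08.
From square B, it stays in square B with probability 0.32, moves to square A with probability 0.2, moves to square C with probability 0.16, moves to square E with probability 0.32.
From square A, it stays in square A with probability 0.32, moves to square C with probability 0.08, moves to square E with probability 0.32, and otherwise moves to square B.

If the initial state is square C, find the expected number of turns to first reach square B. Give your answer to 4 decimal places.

Let t(s) be the expected number of turns to first reach square B from state s, with t(square B) = 0. Conditioning on the first turn:
t(square C) = 1 + 0.28·t(square C) + 0.36·t(square E) + 0.08·t(square A)
t(square E) = 1 + 0.36·t(square C) + 0.36·t(square E) + 0.2·t(square A)
t(square A) = 1 + 0.08·t(square C) + 0.32·t(square E) + 0.32·t(square A)
Solving: t(square C) = 4.7781, t(square E) = 5.7277, t(square A) = 4.7281.
Expected turns from square C to square B: 4.7781.

4.7781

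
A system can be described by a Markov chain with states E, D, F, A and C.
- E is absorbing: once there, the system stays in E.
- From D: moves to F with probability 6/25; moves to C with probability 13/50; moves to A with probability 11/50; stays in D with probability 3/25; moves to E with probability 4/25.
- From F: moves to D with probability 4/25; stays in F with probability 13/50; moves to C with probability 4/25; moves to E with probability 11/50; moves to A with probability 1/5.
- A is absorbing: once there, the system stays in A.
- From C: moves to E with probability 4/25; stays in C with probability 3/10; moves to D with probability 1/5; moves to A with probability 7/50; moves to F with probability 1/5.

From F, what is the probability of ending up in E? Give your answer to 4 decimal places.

Let h(s) be the probability of absorption at E starting from transient state s. Then h(E) = 1 and h(A) = 0. By first-step analysis:
h(D) = 0.16·1 + 0.12·h(D) + 0.24·h(F) + 0.22·0 + 0.26·h(C)
h(F) = 0.22·1 + 0.16·h(D) + 0.26·h(F) + 0.2·0 + 0.16·h(C)
h(C) = 0.16·1 + 0.2·h(D) + 0.2·h(F) + 0.14·0 + 0.3·h(C)
Solving: h(D) = 0.4709, h(F) = 0.5091, h(C) = 0.5086.
Starting from F, the probability is 0.5091.

0.5091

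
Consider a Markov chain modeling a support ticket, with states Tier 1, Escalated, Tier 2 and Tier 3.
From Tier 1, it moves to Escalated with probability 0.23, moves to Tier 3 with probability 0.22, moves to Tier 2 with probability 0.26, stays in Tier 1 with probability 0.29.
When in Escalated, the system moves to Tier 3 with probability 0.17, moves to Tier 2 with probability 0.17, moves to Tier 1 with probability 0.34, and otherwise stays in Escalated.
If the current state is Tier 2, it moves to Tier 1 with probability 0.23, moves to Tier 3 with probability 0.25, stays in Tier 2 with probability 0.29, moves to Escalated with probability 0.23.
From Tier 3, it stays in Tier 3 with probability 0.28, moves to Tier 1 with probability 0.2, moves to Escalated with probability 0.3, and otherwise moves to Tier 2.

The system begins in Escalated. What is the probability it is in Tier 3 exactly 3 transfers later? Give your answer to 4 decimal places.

Propagate the distribution vector 3 transfers from Escalated.
After 0 transfers: (0.0000, 1.0000, 0.0000, 0.0000)
After 1 transfer: (0.3400, 0.3200, 0.1700, 0.1700)
After 2 transfers: (0.2805, 0.2707, 0.2295, 0.2193)
After 3 transfers: (0.2700, 0.2697, 0.2338, 0.2265)
P(in Tier 3 after 3 transfers) = 0.2265

0.2265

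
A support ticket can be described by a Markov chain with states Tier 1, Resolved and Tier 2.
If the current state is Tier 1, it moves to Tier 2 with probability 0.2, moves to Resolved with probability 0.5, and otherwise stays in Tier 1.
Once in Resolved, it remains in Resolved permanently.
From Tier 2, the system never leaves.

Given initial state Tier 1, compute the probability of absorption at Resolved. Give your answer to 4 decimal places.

Let h(s) be the probability of absorption at Resolved starting from transient state s. Then h(Resolved) = 1 and h(Tier 2) = 0. By first-step analysis:
h(Tier 1) = 0.3·h(Tier 1) + 0.5·1 + 0.2·0
Solving: h(Tier 1) = 0.7143.
Starting from Tier 1, the probability is 0.7143.

0.7143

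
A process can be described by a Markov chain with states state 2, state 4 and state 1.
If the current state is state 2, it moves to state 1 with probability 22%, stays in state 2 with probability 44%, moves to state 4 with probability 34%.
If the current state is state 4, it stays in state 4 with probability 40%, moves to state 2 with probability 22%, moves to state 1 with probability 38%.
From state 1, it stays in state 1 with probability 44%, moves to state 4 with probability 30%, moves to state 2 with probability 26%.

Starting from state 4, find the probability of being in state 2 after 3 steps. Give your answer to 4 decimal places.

Propagate the distribution vector 3 steps from state 4.
After 0 steps: (0.0000, 1.0000, 0.0000)
After 1 step: (0.2200, 0.4000, 0.3800)
After 2 steps: (0.2836, 0.3488, 0.3676)
After 3 steps: (0.2971, 0.3462, 0.3567)
P(in state 2 after 3 steps) = 0.2971

0.2971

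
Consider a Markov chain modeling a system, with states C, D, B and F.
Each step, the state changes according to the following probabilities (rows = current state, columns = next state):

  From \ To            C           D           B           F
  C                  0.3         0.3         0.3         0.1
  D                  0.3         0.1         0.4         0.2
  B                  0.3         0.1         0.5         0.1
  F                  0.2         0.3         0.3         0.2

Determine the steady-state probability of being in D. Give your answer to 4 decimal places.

Let the stationary distribution be π with π = πP and π_1 + π_2 + π_3 + π_4 = 1.
π_1 = 0.3·π_1 + 0.3·π_2 + 0.3·π_3 + 0.2·π_4
π_2 = 0.3·π_1 + 0.1·π_2 + 0.1·π_3 + 0.3·π_4
π_3 = 0.3·π_1 + 0.4·π_2 + 0.5·π_3 + 0.3·π_4
Solving with the normalization constraint gives π = (0.2868, 0.1837, 0.3980, 0.1315).
So the stationary probability of D is 0.1837.

0.1837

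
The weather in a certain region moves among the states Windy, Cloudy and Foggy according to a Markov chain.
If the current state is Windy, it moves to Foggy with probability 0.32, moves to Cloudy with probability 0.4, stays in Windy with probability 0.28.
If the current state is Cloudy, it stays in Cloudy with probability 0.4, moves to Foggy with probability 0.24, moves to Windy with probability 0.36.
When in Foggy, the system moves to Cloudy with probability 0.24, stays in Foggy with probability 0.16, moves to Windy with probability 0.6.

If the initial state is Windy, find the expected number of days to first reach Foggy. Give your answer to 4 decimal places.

3.4722

Let t(s) be the expected number of days to first reach Foggy from state s, with t(Foggy) = 0. Conditioning on the first day:
t(Windy) = 1 + 0.28·t(Windy) + 0.4·t(Cloudy)
t(Cloudy) = 1 + 0.36·t(Windy) + 0.4·t(Cloudy)
Solving: t(Windy) = 3.4722, t(Cloudy) = 3.7500.
Expected days from Windy to Foggy: 3.4722.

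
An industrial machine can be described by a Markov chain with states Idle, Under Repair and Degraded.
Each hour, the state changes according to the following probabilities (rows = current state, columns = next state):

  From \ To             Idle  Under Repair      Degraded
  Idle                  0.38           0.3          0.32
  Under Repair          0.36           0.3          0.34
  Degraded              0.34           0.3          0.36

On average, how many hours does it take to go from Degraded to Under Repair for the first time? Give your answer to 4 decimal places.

Let t(s) be the expected number of hours to first reach Under Repair from state s, with t(Under Repair) = 0. Conditioning on the first hour:
t(Idle) = 1 + 0.38·t(Idle) + 0.32·t(Degraded)
t(Degraded) = 1 + 0.34·t(Idle) + 0.36·t(Degraded)
Solving: t(Idle) = 3.3333, t(Degraded) = 3.3333.
Expected hours from Degraded to Under Repair: 3.3333.

3.3333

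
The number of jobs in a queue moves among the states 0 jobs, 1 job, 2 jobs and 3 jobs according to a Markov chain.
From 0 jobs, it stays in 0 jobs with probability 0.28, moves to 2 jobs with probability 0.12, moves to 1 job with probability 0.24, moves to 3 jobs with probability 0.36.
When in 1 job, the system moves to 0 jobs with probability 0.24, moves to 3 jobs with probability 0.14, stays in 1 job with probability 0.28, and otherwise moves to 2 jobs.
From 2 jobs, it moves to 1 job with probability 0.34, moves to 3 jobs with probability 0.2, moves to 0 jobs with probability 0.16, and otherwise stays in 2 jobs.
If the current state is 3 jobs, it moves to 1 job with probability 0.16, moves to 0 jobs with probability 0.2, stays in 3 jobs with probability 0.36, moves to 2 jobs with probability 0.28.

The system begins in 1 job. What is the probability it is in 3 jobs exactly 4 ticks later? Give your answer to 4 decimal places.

Propagate the distribution vector 4 ticks from 1 job.
After 0 ticks: (0.0000, 1.0000, 0.0000, 0.0000)
After 1 tick: (0.2400, 0.2800, 0.3400, 0.1400)
After 2 ticks: (0.2168, 0.2740, 0.2652, 0.2440)
After 3 ticks: (0.2177, 0.2580, 0.2671, 0.2573)
After 4 ticks: (0.2171, 0.2564, 0.2660, 0.2605)
P(in 3 jobs after 4 ticks) = 0.2605

0.2605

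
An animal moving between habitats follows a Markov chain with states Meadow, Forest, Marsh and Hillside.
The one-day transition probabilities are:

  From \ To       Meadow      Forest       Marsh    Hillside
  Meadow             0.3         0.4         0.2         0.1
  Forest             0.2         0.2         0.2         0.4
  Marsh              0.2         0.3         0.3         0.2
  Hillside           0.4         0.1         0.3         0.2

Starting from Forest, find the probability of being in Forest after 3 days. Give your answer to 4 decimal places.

0.2640

Propagate the distribution vector 3 days from Forest.
After 0 days: (0.0000, 1.0000, 0.0000, 0.0000)
After 1 day: (0.2000, 0.2000, 0.2000, 0.4000)
After 2 days: (0.3000, 0.2200, 0.2600, 0.2200)
After 3 days: (0.2740, 0.2640, 0.2480, 0.2140)
P(in Forest after 3 days) = 0.2640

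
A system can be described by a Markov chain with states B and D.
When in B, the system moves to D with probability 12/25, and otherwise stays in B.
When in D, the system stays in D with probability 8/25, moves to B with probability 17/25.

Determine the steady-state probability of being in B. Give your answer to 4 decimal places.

Let the stationary distribution be π with π = πP and π_1 + π_2 = 1.
π_1 = 0.52·π_1 + 0.68·π_2
Solving with the normalization constraint gives π = (0.5862, 0.4138).
So the stationary probability of B is 0.5862.

0.5862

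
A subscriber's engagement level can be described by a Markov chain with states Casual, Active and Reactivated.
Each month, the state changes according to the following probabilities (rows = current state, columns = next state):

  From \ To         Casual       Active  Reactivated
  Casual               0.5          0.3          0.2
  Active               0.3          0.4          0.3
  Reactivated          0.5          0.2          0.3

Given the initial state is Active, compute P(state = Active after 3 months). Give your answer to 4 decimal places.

Propagate the distribution vector 3 months from Active.
After 0 months: (0.0000, 1.0000, 0.0000)
After 1 month: (0.3000, 0.4000, 0.3000)
After 2 months: (0.4200, 0.3100, 0.2700)
After 3 months: (0.4380, 0.3040, 0.2580)
P(in Active after 3 months) = 0.3040

0.3040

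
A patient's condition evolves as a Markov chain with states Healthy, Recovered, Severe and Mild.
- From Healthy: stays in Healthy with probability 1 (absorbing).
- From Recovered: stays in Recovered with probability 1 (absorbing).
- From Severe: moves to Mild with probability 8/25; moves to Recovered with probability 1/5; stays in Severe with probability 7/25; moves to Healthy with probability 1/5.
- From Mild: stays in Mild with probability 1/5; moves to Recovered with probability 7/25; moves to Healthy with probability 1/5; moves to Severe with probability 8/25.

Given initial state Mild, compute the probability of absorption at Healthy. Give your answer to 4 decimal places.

Let h(s) be the probability of absorption at Healthy starting from transient state s. Then h(Healthy) = 1 and h(Recovered) = 0. By first-step analysis:
h(Severe) = 0.2·1 + 0.2·0 + 0.28·h(Severe) + 0.32·h(Mild)
h(Mild) = 0.2·1 + 0.28·0 + 0.32·h(Severe) + 0.2·h(Mild)
Solving: h(Severe) = 0.4730, h(Mild) = 0.4392.
Starting from Mild, the probability is 0.4392.

0.4392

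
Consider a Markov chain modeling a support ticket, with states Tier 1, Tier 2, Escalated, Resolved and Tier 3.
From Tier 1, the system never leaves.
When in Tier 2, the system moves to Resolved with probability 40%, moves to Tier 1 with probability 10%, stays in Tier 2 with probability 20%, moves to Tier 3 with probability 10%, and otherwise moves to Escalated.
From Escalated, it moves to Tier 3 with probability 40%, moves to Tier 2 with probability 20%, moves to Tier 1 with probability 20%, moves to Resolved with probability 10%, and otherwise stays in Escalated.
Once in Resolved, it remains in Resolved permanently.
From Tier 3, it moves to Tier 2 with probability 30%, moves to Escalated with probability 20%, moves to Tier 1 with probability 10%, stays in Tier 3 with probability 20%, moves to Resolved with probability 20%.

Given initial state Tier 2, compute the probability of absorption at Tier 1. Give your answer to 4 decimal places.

0.2753

Let h(s) be the probability of absorption at Tier 1 starting from transient state s. Then h(Tier 1) = 1 and h(Resolved) = 0. By first-step analysis:
h(Tier 2) = 0.1·1 + 0.2·h(Tier 2) + 0.2·h(Escalated) + 0.4·0 + 0.1·h(Tier 3)
h(Escalated) = 0.2·1 + 0.2·h(Tier 2) + 0.1·h(Escalated) + 0.1·0 + 0.4·h(Tier 3)
h(Tier 3) = 0.1·1 + 0.3·h(Tier 2) + 0.2·h(Escalated) + 0.2·0 + 0.2·h(Tier 3)
Solving: h(Tier 2) = 0.2753, h(Escalated) = 0.4329, h(Tier 3) = 0.3365.
Starting from Tier 2, the probability is 0.2753.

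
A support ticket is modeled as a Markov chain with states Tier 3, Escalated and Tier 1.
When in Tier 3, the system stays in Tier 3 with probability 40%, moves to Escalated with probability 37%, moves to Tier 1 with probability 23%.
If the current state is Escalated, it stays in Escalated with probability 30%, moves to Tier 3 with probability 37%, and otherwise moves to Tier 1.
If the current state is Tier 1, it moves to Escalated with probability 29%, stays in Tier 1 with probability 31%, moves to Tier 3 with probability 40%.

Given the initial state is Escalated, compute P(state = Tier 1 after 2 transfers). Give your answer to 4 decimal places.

0.2864

Sum over the intermediate state after 1 transfer:
P = P(Escalated→Tier 3)·P(Tier 3→Tier 1) + P(Escalated→Escalated)·P(Escalated→Tier 1) + P(Escalated→Tier 1)·P(Tier 1→Tier 1)
  = 0.37×0.23 + 0.3×0.33 + 0.33×0.31
  = 0.0851 + 0.0990 + 0.1023 = 0.2864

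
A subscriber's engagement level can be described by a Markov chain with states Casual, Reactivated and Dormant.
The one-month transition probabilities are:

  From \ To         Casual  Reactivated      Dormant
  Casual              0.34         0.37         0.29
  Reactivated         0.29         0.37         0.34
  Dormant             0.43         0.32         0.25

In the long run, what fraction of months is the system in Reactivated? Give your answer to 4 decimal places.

0.3552

Let the stationary distribution be π with π = πP and π_1 + π_2 + π_3 = 1.
π_1 = 0.34·π_1 + 0.29·π_2 + 0.43·π_3
π_2 = 0.37·π_1 + 0.37·π_2 + 0.32·π_3
Solving with the normalization constraint gives π = (0.3489, 0.3552, 0.2959).
So the stationary probability of Reactivated is 0.3552.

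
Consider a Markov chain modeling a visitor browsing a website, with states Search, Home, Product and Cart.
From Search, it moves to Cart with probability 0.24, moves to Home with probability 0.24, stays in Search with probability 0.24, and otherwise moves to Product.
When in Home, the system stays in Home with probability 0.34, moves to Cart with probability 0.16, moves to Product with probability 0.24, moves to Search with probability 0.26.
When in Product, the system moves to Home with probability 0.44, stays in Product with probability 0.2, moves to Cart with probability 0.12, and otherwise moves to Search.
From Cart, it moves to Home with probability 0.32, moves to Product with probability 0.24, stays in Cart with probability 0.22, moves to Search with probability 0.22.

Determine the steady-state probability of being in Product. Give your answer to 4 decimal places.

0.2401

Let the stationary distribution be π with π = πP and π_1 + π_2 + π_3 + π_4 = 1.
π_1 = 0.24·π_1 + 0.26·π_2 + 0.24·π_3 + 0.22·π_4
π_2 = 0.24·π_1 + 0.34·π_2 + 0.44·π_3 + 0.32·π_4
π_3 = 0.28·π_1 + 0.24·π_2 + 0.2·π_3 + 0.24·π_4
Solving with the normalization constraint gives π = (0.2431, 0.3361, 0.2401, 0.1807).
So the stationary probability of Product is 0.2401.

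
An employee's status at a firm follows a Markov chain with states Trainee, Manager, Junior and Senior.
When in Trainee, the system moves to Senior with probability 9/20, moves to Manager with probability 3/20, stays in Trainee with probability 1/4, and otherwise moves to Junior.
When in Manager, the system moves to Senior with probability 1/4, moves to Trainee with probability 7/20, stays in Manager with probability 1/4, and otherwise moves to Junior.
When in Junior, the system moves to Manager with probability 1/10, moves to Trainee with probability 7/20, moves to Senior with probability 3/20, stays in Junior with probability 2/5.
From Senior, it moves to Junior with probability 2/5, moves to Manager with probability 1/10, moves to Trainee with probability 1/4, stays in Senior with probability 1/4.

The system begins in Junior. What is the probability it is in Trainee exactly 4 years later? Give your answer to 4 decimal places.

Propagate the distribution vector 4 years from Junior.
After 0 years: (0.0000, 0.0000, 1.0000, 0.0000)
After 1 year: (0.3500, 0.1000, 0.4000, 0.1500)
After 2 years: (0.3000, 0.1325, 0.2875, 0.2800)
After 3 years: (0.2920, 0.1349, 0.2919, 0.2813)
After 4 years: (0.2927, 0.1348, 0.2933, 0.2792)
P(in Trainee after 4 years) = 0.2927

0.2927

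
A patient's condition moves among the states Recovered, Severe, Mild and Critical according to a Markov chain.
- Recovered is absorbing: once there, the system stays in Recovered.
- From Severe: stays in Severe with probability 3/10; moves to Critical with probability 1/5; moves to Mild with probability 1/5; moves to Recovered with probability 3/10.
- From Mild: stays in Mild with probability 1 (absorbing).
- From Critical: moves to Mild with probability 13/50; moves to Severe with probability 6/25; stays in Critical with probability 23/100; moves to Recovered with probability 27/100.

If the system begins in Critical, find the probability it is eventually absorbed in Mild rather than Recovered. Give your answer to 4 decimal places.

Let h(s) be the probability of absorption at Mild starting from transient state s. Then h(Mild) = 1 and h(Recovered) = 0. By first-step analysis:
h(Severe) = 0.3·0 + 0.3·h(Severe) + 0.2·1 + 0.2·h(Critical)
h(Critical) = 0.27·0 + 0.24·h(Severe) + 0.26·1 + 0.23·h(Critical)
Solving: h(Severe) = 0.4196, h(Critical) = 0.4684.
Starting from Critical, the probability is 0.4684.

0.4684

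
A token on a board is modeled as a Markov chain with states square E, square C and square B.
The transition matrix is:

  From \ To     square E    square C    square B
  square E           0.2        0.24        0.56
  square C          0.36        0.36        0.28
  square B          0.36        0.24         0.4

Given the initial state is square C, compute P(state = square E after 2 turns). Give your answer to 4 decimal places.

Sum over the intermediate state after 1 turn:
P = P(square C→square E)·P(square E→square E) + P(square C→square C)·P(square C→square E) + P(square C→square B)·P(square B→square E)
  = 0.36×0.2 + 0.36×0.36 + 0.28×0.36
  = 0.0720 + 0.1296 + 0.1008 = 0.3024

0.3024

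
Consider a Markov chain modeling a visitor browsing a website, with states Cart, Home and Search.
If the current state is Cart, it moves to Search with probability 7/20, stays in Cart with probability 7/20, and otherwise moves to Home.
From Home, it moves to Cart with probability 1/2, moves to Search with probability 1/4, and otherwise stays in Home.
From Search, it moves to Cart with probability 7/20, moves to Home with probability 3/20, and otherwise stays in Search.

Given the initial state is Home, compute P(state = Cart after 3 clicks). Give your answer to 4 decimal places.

Propagate the distribution vector 3 clicks from Home.
After 0 clicks: (0.0000, 1.0000, 0.0000)
After 1 click: (0.5000, 0.2500, 0.2500)
After 2 clicks: (0.3875, 0.2500, 0.3625)
After 3 clicks: (0.3875, 0.2331, 0.3794)
P(in Cart after 3 clicks) = 0.3875

0.3875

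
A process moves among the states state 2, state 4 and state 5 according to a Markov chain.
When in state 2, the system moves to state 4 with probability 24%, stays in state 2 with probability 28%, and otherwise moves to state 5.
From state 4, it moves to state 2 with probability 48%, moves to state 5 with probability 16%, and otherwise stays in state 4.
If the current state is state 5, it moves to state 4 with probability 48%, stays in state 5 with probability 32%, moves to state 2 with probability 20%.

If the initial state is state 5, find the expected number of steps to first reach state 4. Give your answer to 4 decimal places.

Let t(s) be the expected number of steps to first reach state 4 from state s, with t(state 4) = 0. Conditioning on the first step:
t(state 2) = 1 + 0.28·t(state 2) + 0.48·t(state 5)
t(state 5) = 1 + 0.2·t(state 2) + 0.32·t(state 5)
Solving: t(state 2) = 2.9472, t(state 5) = 2.3374.
Expected steps from state 5 to state 4: 2.3374.

2.3374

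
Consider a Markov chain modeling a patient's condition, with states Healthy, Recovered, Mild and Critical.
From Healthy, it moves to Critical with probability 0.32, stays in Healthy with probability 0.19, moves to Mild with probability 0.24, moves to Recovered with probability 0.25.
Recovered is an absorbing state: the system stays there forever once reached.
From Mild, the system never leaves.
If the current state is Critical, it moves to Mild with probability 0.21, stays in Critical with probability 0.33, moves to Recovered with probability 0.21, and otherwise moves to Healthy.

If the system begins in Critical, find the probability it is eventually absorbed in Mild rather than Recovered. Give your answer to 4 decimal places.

0.4973

Let h(s) be the probability of absorption at Mild starting from transient state s. Then h(Mild) = 1 and h(Recovered) = 0. By first-step analysis:
h(Healthy) = 0.19·h(Healthy) + 0.25·0 + 0.24·1 + 0.32·h(Critical)
h(Critical) = 0.25·h(Healthy) + 0.21·0 + 0.21·1 + 0.33·h(Critical)
Solving: h(Healthy) = 0.4928, h(Critical) = 0.4973.
Starting from Critical, the probability is 0.4973.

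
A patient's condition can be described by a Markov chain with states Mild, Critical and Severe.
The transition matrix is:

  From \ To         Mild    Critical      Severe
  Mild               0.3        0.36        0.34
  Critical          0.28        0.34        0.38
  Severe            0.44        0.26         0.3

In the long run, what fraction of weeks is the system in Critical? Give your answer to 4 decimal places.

Let the stationary distribution be π with π = πP and π_1 + π_2 + π_3 = 1.
π_1 = 0.3·π_1 + 0.28·π_2 + 0.44·π_3
π_2 = 0.36·π_1 + 0.34·π_2 + 0.26·π_3
Solving with the normalization constraint gives π = (0.3411, 0.3197, 0.3392).
So the stationary probability of Critical is 0.3197.

0.3197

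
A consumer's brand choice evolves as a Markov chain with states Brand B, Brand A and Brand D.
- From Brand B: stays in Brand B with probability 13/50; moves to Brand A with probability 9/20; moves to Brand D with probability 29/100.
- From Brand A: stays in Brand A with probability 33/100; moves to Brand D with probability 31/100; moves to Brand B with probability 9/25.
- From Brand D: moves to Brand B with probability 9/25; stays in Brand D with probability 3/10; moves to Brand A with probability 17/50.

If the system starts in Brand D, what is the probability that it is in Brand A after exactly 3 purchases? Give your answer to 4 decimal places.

Propagate the distribution vector 3 purchases from Brand D.
After 0 purchases: (0.0000, 0.0000, 1.0000)
After 1 purchase: (0.3600, 0.3400, 0.3000)
After 2 purchases: (0.3240, 0.3762, 0.2998)
After 3 purchases: (0.3276, 0.3719, 0.3005)
P(in Brand A after 3 purchases) = 0.3719

0.3719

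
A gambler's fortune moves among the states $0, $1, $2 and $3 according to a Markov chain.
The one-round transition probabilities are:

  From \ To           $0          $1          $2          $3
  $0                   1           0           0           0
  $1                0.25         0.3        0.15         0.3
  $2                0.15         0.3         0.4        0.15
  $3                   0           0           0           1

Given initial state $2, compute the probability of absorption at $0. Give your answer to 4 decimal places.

Let h(s) be the probability of absorption at $0 starting from transient state s. Then h($0) = 1 and h($3) = 0. By first-step analysis:
h($1) = 0.25·1 + 0.3·h($1) + 0.15·h($2) + 0.3·0
h($2) = 0.15·1 + 0.3·h($1) + 0.4·h($2) + 0.15·0
Solving: h($1) = 0.4600, h($2) = 0.4800.
Starting from $2, the probability is 0.4800.

0.4800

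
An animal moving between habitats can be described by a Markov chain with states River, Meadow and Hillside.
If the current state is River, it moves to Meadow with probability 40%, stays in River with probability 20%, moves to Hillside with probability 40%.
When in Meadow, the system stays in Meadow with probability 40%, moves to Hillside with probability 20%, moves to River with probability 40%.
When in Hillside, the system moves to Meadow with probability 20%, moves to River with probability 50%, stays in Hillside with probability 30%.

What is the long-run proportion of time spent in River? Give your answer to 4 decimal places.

Let the stationary distribution be π with π = πP and π_1 + π_2 + π_3 = 1.
π_1 = 0.2·π_1 + 0.4·π_2 + 0.5·π_3
π_2 = 0.4·π_1 + 0.4·π_2 + 0.2·π_3
Solving with the normalization constraint gives π = (0.3585, 0.3396, 0.3019).
So the stationary probability of River is 0.3585.

0.3585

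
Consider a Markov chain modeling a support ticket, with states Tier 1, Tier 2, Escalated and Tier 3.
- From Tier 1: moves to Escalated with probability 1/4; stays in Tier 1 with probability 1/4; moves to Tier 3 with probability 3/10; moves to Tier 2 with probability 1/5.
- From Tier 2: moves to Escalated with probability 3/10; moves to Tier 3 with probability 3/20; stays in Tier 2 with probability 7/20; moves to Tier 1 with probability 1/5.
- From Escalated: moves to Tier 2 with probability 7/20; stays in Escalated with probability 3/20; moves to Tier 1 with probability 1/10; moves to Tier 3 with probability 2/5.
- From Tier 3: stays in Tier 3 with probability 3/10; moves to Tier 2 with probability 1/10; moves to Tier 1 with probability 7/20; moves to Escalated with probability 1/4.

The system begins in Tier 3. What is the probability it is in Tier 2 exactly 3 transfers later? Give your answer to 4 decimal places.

Propagate the distribution vector 3 transfers from Tier 3.
After 0 transfers: (0.0000, 0.0000, 0.0000, 1.0000)
After 1 transfer: (0.3500, 0.1000, 0.2500, 0.3000)
After 2 transfers: (0.2375, 0.2225, 0.2300, 0.3100)
After 3 transfers: (0.2354, 0.2369, 0.2381, 0.2896)
P(in Tier 2 after 3 transfers) = 0.2369

0.2369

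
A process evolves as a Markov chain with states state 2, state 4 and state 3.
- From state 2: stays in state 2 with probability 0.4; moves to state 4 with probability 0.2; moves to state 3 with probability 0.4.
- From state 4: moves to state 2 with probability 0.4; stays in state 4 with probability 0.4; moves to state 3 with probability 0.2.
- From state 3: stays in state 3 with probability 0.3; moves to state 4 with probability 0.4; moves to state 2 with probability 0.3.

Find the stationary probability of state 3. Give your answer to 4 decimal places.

Let the stationary distribution be π with π = πP and π_1 + π_2 + π_3 = 1.
π_1 = 0.4·π_1 + 0.4·π_2 + 0.3·π_3
π_2 = 0.2·π_1 + 0.4·π_2 + 0.4·π_3
Solving with the normalization constraint gives π = (0.3696, 0.3261, 0.3043).
So the stationary probability of state 3 is 0.3043.

0.3043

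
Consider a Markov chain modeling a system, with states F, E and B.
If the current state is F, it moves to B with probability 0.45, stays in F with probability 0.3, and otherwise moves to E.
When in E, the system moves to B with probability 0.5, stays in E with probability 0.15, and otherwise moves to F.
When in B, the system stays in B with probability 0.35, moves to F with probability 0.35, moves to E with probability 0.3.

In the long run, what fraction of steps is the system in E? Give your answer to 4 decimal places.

0.2464

Let the stationary distribution be π with π = πP and π_1 + π_2 + π_3 = 1.
π_1 = 0.3·π_1 + 0.35·π_2 + 0.35·π_3
π_2 = 0.25·π_1 + 0.15·π_2 + 0.3·π_3
Solving with the normalization constraint gives π = (0.3333, 0.2464, 0.4203).
So the stationary probability of E is 0.2464.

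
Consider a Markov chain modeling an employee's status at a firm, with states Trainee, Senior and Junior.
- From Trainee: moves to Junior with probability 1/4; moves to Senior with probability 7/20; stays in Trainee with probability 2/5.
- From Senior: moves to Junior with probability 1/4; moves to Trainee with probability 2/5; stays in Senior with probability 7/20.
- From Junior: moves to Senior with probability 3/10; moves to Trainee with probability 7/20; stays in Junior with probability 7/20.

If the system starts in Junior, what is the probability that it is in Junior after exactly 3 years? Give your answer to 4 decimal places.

0.2785

Propagate the distribution vector 3 years from Junior.
After 0 years: (0.0000, 0.0000, 1.0000)
After 1 year: (0.3500, 0.3000, 0.3500)
After 2 years: (0.3825, 0.3325, 0.2850)
After 3 years: (0.3858, 0.3358, 0.2785)
P(in Junior after 3 years) = 0.2785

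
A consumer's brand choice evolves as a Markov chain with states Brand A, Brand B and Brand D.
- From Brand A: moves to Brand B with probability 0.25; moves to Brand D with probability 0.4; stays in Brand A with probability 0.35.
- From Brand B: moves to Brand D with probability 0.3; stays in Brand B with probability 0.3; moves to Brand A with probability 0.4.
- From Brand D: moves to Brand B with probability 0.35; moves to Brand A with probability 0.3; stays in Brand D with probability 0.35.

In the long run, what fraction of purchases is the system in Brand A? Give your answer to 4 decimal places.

Let the stationary distribution be π with π = πP and π_1 + π_2 + π_3 = 1.
π_1 = 0.35·π_1 + 0.4·π_2 + 0.3·π_3
π_2 = 0.25·π_1 + 0.3·π_2 + 0.35·π_3
Solving with the normalization constraint gives π = (0.3474, 0.3002, 0.3524).
So the stationary probability of Brand A is 0.3474.

0.3474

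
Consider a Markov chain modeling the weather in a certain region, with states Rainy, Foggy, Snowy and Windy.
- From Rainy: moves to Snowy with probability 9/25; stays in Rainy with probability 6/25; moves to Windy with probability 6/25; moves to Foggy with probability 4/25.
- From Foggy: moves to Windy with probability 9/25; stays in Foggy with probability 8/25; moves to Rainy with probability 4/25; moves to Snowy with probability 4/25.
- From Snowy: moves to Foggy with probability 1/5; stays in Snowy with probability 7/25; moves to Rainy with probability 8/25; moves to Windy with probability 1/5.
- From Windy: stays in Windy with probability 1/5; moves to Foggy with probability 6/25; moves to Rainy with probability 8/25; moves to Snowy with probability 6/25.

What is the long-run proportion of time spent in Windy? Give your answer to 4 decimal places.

Let the stationary distribution be π with π = πP and π_1 + π_2 + π_3 + π_4 = 1.
π_1 = 0.24·π_1 + 0.16·π_2 + 0.32·π_3 + 0.32·π_4
π_2 = 0.16·π_1 + 0.32·π_2 + 0.2·π_3 + 0.24·π_4
π_3 = 0.36·π_1 + 0.16·π_2 + 0.28·π_3 + 0.24·π_4
Solving with the normalization constraint gives π = (0.2627, 0.2265, 0.2640, 0.2468).
So the stationary probability of Windy is 0.2468.

0.2468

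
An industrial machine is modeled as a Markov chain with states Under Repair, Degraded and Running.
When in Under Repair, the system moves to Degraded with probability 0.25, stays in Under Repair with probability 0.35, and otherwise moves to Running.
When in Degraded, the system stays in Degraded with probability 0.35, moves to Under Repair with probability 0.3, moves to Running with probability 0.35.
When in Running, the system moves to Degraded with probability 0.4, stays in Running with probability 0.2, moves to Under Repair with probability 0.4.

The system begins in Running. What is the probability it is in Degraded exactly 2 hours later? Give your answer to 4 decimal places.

Sum over the intermediate state after 1 hour:
P = P(Running→Under Repair)·P(Under Repair→Degraded) + P(Running→Degraded)·P(Degraded→Degraded) + P(Running→Running)·P(Running→Degraded)
  = 0.4×0.25 + 0.4×0.35 + 0.2×0.4
  = 0.1000 + 0.1400 + 0.0800 = 0.3200

0.3200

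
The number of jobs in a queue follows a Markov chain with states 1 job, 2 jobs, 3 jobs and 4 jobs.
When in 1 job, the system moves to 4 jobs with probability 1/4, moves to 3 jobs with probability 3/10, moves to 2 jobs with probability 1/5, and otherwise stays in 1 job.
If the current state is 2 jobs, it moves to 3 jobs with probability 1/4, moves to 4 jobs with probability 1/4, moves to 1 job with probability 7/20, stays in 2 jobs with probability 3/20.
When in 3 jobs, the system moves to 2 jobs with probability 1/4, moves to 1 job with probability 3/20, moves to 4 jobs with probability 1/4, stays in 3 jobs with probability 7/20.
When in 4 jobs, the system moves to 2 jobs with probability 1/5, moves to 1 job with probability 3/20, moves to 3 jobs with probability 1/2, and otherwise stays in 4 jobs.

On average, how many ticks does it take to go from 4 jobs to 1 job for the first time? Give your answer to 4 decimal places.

Let t(s) be the expected number of ticks to first reach 1 job from state s, with t(1 job) = 0. Conditioning on the first tick:
t(2 jobs) = 1 + 0.15·t(2 jobs) + 0.25·t(3 jobs) + 0.25·t(4 jobs)
t(3 jobs) = 1 + 0.25·t(2 jobs) + 0.35·t(3 jobs) + 0.25·t(4 jobs)
t(4 jobs) = 1 + 0.2·t(2 jobs) + 0.5·t(3 jobs) + 0.15·t(4 jobs)
Solving: t(2 jobs) = 4.2308, t(3 jobs) = 5.1709, t(4 jobs) = 5.2137.
Expected ticks from 4 jobs to 1 job: 5.2137.

5.2137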